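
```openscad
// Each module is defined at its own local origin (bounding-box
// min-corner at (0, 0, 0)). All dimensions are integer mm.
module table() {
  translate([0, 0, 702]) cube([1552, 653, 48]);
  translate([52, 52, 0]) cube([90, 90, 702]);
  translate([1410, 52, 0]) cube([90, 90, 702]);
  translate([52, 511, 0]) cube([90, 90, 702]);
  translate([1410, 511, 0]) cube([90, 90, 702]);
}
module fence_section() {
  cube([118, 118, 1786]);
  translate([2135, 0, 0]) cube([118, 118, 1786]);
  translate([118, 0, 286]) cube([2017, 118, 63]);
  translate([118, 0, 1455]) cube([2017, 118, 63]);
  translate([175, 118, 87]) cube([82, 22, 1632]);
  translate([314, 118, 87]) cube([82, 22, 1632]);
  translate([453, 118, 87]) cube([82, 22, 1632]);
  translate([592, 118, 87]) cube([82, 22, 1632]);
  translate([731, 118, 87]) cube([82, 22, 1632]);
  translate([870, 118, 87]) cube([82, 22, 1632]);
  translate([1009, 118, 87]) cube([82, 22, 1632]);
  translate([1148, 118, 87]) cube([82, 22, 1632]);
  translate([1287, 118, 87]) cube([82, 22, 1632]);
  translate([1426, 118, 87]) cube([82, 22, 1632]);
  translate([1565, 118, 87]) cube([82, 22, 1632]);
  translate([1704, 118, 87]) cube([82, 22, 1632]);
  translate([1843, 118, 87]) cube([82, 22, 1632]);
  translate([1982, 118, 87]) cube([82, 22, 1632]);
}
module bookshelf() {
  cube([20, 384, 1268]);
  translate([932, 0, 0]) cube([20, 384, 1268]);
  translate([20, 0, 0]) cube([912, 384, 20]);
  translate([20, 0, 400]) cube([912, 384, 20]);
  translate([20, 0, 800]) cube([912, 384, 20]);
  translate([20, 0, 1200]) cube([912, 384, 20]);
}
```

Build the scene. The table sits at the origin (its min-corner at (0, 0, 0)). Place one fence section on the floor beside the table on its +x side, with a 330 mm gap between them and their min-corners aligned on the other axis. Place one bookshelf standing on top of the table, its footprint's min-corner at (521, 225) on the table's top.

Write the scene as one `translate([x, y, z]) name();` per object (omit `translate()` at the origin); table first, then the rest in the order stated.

table();
translate([1882, 0, 0]) fence_section();
translate([521, 225, 750]) bookshelf();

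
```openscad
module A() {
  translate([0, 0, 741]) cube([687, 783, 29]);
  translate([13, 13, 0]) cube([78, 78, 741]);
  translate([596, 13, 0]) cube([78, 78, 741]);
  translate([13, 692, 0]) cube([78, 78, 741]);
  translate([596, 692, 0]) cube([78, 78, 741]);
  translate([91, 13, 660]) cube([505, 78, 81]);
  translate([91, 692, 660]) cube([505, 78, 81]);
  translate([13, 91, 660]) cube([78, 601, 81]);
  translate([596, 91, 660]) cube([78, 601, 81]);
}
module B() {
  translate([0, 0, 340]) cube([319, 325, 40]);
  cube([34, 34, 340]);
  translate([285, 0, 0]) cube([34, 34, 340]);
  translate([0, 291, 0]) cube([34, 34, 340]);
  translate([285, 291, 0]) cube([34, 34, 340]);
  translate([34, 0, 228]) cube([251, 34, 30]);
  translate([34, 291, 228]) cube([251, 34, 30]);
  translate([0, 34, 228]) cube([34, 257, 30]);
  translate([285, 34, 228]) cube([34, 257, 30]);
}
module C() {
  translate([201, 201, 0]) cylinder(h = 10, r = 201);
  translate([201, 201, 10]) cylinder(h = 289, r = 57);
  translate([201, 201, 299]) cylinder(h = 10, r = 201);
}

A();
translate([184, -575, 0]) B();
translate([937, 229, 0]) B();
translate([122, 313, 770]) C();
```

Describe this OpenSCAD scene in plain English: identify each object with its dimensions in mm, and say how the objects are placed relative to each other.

A is a rectangular dining table. The top is 687×783×29 mm with its upper surface at z = 770 mm. It stands on four 78×78 mm square legs, each inset 13 mm from the nearest pair of top edges, running from the floor to the underside of the top. Four apron rails, 78 mm thick and 81 mm tall, run between adjacent legs with their top edges flush with the underside of the top and their outer faces flush with the legs' outer faces.

B is a simple wooden stool: a rectangular seat 319 mm (x) by 325 mm (y), 40 mm thick, top face at z = 380 mm, on four square legs, each 34×34 mm in cross-section. The legs rest on z = 0, each flush with a corner of the seat. Four stretchers, 34 mm wide and 30 mm tall, connect adjacent legs with their undersides at z = 228 mm, each running between the inner faces of the legs it joins and aligned with the legs' outer faces on the other axis.

C is a spool: two coaxial disc flanges of radius 201 mm and thickness 10 mm, joined by a core cylinder of radius 57 mm and height 289 mm. The lower flange rests on z = 0 and the three cylinders share a vertical axis.

Two stools sit around the table at the −y, +x sides. The spool is on top of the table.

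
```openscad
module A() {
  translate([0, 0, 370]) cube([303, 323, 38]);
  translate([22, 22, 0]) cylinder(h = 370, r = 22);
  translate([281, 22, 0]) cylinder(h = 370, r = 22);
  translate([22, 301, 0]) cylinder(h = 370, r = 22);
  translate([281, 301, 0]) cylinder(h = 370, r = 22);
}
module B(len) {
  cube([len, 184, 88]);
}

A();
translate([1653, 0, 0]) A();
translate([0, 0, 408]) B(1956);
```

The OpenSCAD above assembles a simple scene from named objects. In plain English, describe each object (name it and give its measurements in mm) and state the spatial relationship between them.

A is a four-legged stool. The seat is 303×323 mm, 38 mm thick, top at z = 408 mm. It stands on four round legs, each 44 mm in diameter, from z = 0 to the seat underside, each leg's axis is inset half a diameter from the nearest pair of seat edges (so the leg's bounding box is flush with the corner).

B is a rectangular beam 1956 mm long (x), 184 mm deep (y), 88 mm thick (z).

The beam spans the tops of two stools placed 1350 mm apart, resting at z = 408 mm.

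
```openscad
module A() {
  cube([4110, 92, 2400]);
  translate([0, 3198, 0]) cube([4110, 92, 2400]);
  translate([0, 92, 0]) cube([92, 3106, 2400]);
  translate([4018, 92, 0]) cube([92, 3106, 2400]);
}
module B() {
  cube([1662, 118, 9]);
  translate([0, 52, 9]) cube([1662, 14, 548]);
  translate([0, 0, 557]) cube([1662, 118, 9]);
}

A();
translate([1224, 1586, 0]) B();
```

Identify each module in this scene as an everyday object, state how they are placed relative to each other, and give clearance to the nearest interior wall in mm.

A is a house frame. B is an I-beam. The I-beam sits inside the house frame, centred. The clearance to the nearest interior wall is 1132 mm.

Clearances: x = 1132, y = 1494; minimum 1132 mm.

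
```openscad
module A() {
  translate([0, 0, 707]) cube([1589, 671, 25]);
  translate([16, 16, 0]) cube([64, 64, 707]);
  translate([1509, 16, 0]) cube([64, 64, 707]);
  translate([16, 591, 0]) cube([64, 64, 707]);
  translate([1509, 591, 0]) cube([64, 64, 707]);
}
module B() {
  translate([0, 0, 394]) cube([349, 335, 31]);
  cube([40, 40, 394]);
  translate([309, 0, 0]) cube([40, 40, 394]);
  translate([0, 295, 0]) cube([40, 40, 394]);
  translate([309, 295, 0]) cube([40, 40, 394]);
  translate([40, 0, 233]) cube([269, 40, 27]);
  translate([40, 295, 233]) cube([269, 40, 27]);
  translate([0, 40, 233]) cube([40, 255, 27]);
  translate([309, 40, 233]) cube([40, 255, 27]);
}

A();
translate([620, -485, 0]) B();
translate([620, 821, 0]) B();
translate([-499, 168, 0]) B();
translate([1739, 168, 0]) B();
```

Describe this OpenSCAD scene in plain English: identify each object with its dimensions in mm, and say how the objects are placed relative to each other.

A is a rectangular dining table. The top is 1589×671×25 mm with its upper surface at z = 732 mm. It stands on four 64×64 mm square legs, each inset 16 mm from the nearest pair of top edges, running from the floor to the underside of the top.

B is a simple wooden stool: a rectangular seat 349 mm (x) by 335 mm (y), 31 mm thick, top face at z = 425 mm, on four square legs, each 40×40 mm in cross-section. The legs rest on z = 0, each flush with a corner of the seat. Four stretchers, 40 mm wide and 27 mm tall, connect adjacent legs with their undersides at z = 233 mm, each running between the inner faces of the legs it joins and aligned with the legs' outer faces on the other axis.

Four stools sit around the table at the −y, +y, −x, +x sides.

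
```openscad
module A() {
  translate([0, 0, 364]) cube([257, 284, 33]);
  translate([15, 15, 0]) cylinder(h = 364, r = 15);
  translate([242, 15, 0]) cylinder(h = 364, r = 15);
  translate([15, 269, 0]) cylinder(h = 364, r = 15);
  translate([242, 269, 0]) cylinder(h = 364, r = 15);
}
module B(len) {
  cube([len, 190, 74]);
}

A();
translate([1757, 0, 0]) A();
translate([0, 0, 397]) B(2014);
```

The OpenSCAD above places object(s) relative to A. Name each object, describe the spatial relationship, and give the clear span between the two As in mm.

A is a stool. B is a beam. A beam spans the tops of two stools. The clear span between the two stools is 1500 mm.

Second stool starts at x = 1757; first ends at x = 257; clear span = 1757 − 257 = 1500 mm.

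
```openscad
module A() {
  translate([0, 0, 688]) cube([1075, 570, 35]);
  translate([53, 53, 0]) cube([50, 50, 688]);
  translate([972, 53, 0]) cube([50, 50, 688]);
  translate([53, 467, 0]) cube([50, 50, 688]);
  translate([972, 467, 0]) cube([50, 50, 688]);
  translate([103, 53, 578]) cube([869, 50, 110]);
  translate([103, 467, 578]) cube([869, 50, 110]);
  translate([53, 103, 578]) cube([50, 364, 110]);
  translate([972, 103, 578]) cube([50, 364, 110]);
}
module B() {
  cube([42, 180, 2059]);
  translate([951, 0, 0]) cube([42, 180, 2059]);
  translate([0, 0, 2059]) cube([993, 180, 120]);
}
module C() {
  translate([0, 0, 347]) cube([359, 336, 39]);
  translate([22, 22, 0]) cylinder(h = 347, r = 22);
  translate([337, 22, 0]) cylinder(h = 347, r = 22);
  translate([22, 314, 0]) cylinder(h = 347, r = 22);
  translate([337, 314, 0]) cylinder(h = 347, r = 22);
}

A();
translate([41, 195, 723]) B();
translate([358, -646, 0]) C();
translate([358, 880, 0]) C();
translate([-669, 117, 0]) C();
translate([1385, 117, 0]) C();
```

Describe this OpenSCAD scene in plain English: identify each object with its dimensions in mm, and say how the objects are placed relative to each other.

A is a table with a 1075×570 mm rectangular top, 35 mm thick, top surface at z = 723 mm, supported by four 50×50 mm square legs, each inset 53 mm from the nearest pair of top edges, running from the floor. Four apron rails, 50 mm thick and 110 mm tall, run between adjacent legs with their top edges flush with the underside of the top and their outer faces flush with the legs' outer faces.

B is a door frame. The clear opening is 909 mm wide and 2059 mm high. Two 42 mm wide jambs, 180 mm deep, stand either side of the opening from the floor to the top of the opening. A 120 mm thick head sits across the top of both jambs, spanning the full outside width of the frame.

C is a four-legged stool. The seat is a 359×336×39 mm slab whose top surface is at z = 386 mm; four round legs, each 44 mm in diameter, run from the floor (z = 0) to the underside of the seat, each leg's axis is inset half a diameter from the nearest pair of seat edges (so the leg's bounding box is flush with the corner).

The door frame is on top of the table, centred. Four stools sit around the table at the −y, +y, −x, +x sides.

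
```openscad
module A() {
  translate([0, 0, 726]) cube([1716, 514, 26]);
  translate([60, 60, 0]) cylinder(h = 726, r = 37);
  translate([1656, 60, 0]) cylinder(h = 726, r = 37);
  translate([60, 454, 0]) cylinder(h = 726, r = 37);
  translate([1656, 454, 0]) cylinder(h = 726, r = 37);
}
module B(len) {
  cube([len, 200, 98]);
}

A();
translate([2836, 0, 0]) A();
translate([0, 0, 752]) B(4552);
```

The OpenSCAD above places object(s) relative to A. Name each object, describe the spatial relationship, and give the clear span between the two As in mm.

Second table starts at x = 2836; first ends at x = 1716; clear span = 2836 − 1716 = 1120 mm.

A is a table. B is a beam. A beam spans the tops of two tables. The clear span between the two tables is 1120 mm.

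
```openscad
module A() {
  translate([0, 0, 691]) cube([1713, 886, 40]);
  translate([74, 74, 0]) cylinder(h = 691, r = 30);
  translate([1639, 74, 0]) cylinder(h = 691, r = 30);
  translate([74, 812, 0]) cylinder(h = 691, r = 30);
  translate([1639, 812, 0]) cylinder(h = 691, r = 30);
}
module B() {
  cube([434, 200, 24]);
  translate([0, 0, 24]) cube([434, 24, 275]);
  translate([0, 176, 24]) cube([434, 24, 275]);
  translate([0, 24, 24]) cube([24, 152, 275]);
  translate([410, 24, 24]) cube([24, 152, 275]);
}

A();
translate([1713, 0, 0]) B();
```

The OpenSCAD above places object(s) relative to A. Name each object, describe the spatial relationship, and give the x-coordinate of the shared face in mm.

The table's +x face and the open box's −x face are both at x = 1713 mm.

A is a table. B is an open box. The open box is against the table's +x side, with their −y faces flush. The x-coordinate of the shared face is 1713 mm.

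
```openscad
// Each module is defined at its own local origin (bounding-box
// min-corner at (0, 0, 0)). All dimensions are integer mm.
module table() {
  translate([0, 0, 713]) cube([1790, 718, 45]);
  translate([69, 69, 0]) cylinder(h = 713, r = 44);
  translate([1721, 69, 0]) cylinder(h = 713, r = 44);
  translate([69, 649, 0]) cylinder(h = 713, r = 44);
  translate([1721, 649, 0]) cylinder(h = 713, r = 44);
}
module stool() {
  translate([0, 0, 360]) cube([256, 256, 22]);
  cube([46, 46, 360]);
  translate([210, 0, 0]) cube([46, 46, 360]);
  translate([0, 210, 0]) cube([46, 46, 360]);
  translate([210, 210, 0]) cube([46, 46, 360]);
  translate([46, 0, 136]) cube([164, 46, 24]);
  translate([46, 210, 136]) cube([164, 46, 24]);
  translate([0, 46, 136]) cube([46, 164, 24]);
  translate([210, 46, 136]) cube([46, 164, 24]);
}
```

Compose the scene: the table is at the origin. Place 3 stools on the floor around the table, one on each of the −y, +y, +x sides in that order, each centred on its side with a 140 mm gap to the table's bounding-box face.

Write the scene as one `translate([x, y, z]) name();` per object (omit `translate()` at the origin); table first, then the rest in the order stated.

table();
translate([767, -396, 0]) stool();
translate([767, 858, 0]) stool();
translate([1930, 231, 0]) stool();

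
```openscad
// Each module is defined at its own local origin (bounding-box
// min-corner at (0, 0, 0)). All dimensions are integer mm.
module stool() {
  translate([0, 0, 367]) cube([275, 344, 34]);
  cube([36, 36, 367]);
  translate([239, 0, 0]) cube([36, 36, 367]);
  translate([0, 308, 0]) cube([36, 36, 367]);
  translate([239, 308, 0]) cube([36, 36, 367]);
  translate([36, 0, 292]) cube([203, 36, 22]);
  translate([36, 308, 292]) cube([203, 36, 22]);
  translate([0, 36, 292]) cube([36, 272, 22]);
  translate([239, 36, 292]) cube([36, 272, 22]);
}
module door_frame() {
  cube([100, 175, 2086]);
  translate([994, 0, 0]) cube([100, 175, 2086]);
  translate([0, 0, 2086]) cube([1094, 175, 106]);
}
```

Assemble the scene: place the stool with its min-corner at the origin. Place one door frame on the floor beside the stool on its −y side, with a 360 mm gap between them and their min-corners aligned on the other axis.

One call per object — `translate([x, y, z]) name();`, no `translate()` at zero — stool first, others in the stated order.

stool();
translate([0, -535, 0]) door_frame();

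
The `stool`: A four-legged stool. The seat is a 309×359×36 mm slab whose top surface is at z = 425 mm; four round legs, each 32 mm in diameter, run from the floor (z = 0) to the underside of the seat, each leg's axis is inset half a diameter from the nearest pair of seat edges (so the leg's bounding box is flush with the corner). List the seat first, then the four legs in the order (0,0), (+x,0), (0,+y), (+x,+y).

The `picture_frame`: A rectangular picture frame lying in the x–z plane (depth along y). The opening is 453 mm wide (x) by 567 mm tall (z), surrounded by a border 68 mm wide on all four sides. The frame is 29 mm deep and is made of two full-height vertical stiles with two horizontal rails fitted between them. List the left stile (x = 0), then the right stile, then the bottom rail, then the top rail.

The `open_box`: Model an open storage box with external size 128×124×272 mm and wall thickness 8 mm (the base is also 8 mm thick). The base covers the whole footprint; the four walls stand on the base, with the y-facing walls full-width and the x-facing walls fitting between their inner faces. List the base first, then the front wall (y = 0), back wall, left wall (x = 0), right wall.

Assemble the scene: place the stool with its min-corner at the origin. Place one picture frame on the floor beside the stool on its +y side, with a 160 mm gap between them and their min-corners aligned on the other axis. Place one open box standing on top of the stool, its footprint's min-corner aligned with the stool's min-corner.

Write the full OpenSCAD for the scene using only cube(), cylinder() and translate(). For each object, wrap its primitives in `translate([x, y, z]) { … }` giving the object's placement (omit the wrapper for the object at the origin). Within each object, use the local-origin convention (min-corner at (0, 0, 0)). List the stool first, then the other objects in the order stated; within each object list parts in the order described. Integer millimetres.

translate([0, 0, 389]) cube([309, 359, 36]);
translate([16, 16, 0]) cylinder(h = 389, r = 16);
translate([293, 16, 0]) cylinder(h = 389, r = 16);
translate([16, 343, 0]) cylinder(h = 389, r = 16);
translate([293, 343, 0]) cylinder(h = 389, r = 16);
translate([0, 519, 0]) {
  cube([68, 29, 703]);
  translate([521, 0, 0]) cube([68, 29, 703]);
  translate([68, 0, 0]) cube([453, 29, 68]);
  translate([68, 0, 635]) cube([453, 29, 68]);
}
translate([0, 0, 425]) {
  cube([128, 124, 8]);
  translate([0, 0, 8]) cube([128, 8, 264]);
  translate([0, 116, 8]) cube([128, 8, 264]);
  translate([0, 8, 8]) cube([8, 108, 264]);
  translate([120, 8, 8]) cube([8, 108, 264]);
}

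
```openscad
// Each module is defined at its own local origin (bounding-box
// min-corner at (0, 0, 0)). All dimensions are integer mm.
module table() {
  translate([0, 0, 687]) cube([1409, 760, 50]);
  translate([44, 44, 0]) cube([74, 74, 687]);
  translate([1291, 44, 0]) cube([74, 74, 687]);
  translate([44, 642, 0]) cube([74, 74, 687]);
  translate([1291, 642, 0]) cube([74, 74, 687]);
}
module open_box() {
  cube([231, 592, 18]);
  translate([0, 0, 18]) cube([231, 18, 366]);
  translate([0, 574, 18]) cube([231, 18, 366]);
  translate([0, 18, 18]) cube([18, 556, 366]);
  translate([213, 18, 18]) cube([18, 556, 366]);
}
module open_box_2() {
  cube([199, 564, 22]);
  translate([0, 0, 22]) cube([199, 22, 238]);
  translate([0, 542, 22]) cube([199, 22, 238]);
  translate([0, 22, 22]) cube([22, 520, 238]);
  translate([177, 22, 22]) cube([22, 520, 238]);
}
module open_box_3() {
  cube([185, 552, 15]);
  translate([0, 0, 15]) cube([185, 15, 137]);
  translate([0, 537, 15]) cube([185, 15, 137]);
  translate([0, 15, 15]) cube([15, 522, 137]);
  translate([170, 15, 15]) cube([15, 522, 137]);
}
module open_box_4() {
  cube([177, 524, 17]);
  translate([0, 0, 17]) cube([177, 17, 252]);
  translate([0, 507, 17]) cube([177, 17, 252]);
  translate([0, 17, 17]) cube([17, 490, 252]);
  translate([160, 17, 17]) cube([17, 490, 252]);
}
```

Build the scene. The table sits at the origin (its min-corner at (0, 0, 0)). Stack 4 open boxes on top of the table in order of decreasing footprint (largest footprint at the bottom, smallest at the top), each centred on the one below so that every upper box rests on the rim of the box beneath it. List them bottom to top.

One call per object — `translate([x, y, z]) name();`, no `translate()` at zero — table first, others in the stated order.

table();
translate([589, 84, 737]) open_box();
translate([605, 98, 1121]) open_box_2();
translate([612, 104, 1381]) open_box_3();
translate([616, 118, 1533]) open_box_4();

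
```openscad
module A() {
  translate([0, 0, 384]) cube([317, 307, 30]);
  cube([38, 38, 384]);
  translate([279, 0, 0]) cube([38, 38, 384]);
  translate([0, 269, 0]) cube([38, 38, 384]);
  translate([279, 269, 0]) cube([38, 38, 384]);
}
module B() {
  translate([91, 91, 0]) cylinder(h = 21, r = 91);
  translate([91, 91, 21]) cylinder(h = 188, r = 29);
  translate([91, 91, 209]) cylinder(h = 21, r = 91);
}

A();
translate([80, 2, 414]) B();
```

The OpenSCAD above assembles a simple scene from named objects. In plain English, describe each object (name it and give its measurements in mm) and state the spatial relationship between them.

A is a four-legged stool. The seat is 317×307 mm, 30 mm thick, top at z = 414 mm. It stands on four square legs, each 38×38 mm in cross-section, from z = 0 to the seat underside, each flush with a corner of the seat.

B is a spool: two coaxial disc flanges of radius 91 mm and thickness 21 mm, joined by a core cylinder of radius 29 mm and height 188 mm. The lower flange rests on z = 0 and the three cylinders share a vertical axis.

The spool is on top of the stool.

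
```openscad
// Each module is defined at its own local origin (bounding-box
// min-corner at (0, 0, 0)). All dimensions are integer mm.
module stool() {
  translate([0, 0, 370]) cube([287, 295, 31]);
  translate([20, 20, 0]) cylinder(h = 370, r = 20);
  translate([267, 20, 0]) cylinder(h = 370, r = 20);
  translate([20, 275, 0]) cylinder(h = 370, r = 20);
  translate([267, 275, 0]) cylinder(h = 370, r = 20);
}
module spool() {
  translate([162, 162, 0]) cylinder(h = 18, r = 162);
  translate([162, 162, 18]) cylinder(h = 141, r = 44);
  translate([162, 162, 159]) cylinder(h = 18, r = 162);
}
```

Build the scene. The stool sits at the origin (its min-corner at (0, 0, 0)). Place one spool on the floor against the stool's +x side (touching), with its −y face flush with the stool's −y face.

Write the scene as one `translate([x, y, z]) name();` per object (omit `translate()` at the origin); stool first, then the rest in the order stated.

stool();
translate([287, 0, 0]) spool();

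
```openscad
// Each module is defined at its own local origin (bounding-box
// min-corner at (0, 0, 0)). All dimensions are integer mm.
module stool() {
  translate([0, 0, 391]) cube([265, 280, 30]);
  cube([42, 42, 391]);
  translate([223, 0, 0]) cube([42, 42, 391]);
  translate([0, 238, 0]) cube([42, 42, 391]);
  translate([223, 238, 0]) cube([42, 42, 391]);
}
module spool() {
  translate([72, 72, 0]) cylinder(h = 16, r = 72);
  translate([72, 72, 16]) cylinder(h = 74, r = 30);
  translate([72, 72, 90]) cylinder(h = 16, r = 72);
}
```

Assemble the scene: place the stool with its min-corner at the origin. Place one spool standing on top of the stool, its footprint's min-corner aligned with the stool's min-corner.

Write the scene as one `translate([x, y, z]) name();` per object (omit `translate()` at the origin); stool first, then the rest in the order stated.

stool();
translate([0, 0, 421]) spool();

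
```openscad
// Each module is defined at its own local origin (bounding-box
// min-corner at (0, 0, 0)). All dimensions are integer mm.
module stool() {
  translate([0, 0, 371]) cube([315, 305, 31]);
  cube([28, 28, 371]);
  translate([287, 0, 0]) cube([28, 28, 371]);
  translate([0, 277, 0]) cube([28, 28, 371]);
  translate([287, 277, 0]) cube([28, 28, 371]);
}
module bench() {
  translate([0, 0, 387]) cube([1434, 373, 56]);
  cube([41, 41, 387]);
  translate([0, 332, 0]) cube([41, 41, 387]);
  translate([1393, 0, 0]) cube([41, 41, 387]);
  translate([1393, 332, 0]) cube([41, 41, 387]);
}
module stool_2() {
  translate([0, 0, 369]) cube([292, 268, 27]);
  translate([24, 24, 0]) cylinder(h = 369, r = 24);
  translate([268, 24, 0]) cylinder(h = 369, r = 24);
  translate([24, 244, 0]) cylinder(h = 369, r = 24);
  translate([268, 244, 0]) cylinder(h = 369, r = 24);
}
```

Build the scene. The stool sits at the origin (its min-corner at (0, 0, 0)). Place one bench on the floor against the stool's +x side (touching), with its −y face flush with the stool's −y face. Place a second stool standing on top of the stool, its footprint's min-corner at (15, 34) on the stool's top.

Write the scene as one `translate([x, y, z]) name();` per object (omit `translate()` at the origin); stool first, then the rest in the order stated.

stool();
translate([315, 0, 0]) bench();
translate([15, 34, 402]) stool_2();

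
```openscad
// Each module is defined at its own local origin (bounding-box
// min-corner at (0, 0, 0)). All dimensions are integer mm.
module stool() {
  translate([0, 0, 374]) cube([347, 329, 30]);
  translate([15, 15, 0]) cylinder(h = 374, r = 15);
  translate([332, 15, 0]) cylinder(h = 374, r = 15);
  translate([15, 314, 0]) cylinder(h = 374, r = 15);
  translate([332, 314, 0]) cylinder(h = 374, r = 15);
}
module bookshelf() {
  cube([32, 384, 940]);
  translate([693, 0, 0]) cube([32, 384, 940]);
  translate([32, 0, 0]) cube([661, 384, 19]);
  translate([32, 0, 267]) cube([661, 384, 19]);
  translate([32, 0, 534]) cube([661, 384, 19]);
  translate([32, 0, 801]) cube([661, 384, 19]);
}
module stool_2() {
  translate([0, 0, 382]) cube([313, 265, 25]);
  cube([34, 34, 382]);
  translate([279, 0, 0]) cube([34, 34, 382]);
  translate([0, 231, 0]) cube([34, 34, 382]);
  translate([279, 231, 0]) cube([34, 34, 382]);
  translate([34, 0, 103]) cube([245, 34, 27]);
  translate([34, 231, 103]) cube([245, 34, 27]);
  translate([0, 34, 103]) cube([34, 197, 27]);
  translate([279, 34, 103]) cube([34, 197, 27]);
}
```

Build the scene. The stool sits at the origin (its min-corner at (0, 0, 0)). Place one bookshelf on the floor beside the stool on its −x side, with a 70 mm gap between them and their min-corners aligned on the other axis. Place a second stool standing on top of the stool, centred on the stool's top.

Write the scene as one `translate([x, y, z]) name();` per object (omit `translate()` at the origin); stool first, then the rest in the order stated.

stool();
translate([-795, 0, 0]) bookshelf();
translate([17, 32, 404]) stool_2();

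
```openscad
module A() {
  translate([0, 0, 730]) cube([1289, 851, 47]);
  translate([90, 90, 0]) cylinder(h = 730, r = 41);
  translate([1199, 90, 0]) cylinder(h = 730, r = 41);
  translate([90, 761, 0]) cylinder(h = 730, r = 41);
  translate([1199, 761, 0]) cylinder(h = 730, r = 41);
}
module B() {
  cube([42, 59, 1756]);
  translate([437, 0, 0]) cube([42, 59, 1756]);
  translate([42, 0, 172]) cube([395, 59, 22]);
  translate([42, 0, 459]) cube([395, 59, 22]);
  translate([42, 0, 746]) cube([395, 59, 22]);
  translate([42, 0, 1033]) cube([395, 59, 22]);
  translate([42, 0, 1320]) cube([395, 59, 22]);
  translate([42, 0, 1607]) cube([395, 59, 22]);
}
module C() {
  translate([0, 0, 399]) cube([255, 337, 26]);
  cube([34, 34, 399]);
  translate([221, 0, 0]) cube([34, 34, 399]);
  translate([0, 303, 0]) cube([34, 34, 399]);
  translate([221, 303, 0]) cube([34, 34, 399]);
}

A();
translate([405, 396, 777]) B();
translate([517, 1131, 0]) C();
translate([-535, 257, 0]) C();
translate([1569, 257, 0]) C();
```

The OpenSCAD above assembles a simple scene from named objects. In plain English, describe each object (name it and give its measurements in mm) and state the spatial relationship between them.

A is a table: top 1289 mm (x) × 851 mm (y), 47 mm thick, upper face at z = 777 mm, on four round legs of 82 mm diameter, each leg's bounding box inset 49 mm from the nearest pair of top edges, running from z = 0 to the bottom of the top.

B is a straight ladder. Two 42×59 mm vertical rails, 1756 mm tall, stand 479 mm apart (outside-to-outside) with their front faces coplanar on the −y side. 6 rungs, each 59 mm deep and 22 mm tall, span between the inner faces of the rails, front faces flush with the rails. The lowest rung's underside is at z = 172 mm and rungs are spaced 287 mm apart (underside to underside).

C is a simple wooden stool: a rectangular seat 255 mm (x) by 337 mm (y), 26 mm thick, top face at z = 425 mm, on four square legs, each 34×34 mm in cross-section. The legs rest on z = 0, each flush with a corner of the seat.

The ladder is on top of the table, centred. Three stools sit around the table at the +y, −x, +x sides.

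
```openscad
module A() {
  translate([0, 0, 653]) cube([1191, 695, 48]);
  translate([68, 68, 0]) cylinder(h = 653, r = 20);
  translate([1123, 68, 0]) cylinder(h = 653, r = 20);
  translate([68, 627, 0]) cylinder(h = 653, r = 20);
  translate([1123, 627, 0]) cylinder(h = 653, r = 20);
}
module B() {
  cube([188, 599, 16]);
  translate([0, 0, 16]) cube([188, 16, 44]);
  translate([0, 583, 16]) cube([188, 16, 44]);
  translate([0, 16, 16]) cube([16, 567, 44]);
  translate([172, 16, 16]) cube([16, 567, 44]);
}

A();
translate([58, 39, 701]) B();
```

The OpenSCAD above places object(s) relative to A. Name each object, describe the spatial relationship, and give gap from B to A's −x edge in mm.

A is a table. B is an open box. The open box is on top of the table. The gap from the open box to the table's −x edge is 58 mm.

The open box's min-x is at 58; the table's min-x is 0; gap = 58 mm.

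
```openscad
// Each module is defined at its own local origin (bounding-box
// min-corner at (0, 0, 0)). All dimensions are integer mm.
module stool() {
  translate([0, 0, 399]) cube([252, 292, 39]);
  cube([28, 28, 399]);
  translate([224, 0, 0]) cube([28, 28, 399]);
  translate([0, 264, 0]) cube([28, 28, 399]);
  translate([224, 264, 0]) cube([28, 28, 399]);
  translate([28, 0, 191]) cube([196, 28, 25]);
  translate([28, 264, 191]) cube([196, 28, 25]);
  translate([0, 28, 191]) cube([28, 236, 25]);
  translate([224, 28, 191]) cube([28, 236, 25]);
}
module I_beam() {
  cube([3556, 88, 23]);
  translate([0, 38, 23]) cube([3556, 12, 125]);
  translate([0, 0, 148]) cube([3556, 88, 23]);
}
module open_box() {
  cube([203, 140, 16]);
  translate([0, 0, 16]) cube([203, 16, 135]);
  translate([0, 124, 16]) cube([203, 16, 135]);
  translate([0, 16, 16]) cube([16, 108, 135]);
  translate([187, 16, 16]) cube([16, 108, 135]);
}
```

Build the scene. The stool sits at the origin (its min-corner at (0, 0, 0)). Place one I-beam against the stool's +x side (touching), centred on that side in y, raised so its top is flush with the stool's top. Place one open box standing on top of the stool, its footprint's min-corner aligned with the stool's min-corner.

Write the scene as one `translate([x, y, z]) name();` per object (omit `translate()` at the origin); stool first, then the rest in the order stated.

stool();
translate([252, 102, 267]) I_beam();
translate([0, 0, 438]) open_box();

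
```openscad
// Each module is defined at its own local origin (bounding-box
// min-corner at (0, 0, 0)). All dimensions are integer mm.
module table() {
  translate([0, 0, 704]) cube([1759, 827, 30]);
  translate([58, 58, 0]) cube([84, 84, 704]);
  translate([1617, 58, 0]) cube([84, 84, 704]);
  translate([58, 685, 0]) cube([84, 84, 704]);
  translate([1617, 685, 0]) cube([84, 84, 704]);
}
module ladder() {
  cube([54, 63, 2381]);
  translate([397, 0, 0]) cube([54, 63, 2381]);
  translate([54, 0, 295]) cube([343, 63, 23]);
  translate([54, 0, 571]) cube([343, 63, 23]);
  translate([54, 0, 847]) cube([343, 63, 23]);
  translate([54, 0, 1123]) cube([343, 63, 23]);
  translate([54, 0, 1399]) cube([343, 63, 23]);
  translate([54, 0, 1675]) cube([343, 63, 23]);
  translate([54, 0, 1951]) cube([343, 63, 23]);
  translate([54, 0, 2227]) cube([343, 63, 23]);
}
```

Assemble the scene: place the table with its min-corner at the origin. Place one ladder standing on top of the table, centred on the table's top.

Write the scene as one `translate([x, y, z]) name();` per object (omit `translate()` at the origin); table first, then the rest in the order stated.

table();
translate([654, 382, 734]) ladder();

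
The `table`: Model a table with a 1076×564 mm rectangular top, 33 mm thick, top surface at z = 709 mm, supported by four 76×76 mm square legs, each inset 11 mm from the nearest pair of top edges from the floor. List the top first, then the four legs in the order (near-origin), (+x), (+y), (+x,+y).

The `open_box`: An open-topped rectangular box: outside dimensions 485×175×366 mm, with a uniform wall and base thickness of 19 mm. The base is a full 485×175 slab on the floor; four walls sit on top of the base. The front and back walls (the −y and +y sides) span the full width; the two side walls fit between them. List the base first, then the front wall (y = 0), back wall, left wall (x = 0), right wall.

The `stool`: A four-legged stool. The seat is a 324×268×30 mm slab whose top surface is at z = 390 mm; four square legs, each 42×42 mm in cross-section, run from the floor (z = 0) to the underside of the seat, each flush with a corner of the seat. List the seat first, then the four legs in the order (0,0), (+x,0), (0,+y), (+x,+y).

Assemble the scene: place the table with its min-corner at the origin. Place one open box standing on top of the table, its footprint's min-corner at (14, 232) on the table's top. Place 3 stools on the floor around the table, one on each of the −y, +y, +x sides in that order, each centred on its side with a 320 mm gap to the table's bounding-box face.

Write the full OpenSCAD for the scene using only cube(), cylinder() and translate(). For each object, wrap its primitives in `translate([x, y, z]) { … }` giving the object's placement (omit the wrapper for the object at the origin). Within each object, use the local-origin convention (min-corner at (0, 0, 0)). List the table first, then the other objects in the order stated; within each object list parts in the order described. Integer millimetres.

translate([0, 0, 676]) cube([1076, 564, 33]);
translate([11, 11, 0]) cube([76, 76, 676]);
translate([989, 11, 0]) cube([76, 76, 676]);
translate([11, 477, 0]) cube([76, 76, 676]);
translate([989, 477, 0]) cube([76, 76, 676]);
translate([14, 232, 709]) {
  cube([485, 175, 19]);
  translate([0, 0, 19]) cube([485, 19, 347]);
  translate([0, 156, 19]) cube([485, 19, 347]);
  translate([0, 19, 19]) cube([19, 137, 347]);
  translate([466, 19, 19]) cube([19, 137, 347]);
}
translate([376, -588, 0]) {
  translate([0, 0, 360]) cube([324, 268, 30]);
  cube([42, 42, 360]);
  translate([282, 0, 0]) cube([42, 42, 360]);
  translate([0, 226, 0]) cube([42, 42, 360]);
  translate([282, 226, 0]) cube([42, 42, 360]);
}
translate([376, 884, 0]) {
  translate([0, 0, 360]) cube([324, 268, 30]);
  cube([42, 42, 360]);
  translate([282, 0, 0]) cube([42, 42, 360]);
  translate([0, 226, 0]) cube([42, 42, 360]);
  translate([282, 226, 0]) cube([42, 42, 360]);
}
translate([1396, 148, 0]) {
  translate([0, 0, 360]) cube([324, 268, 30]);
  cube([42, 42, 360]);
  translate([282, 0, 0]) cube([42, 42, 360]);
  translate([0, 226, 0]) cube([42, 42, 360]);
  translate([282, 226, 0]) cube([42, 42, 360]);
}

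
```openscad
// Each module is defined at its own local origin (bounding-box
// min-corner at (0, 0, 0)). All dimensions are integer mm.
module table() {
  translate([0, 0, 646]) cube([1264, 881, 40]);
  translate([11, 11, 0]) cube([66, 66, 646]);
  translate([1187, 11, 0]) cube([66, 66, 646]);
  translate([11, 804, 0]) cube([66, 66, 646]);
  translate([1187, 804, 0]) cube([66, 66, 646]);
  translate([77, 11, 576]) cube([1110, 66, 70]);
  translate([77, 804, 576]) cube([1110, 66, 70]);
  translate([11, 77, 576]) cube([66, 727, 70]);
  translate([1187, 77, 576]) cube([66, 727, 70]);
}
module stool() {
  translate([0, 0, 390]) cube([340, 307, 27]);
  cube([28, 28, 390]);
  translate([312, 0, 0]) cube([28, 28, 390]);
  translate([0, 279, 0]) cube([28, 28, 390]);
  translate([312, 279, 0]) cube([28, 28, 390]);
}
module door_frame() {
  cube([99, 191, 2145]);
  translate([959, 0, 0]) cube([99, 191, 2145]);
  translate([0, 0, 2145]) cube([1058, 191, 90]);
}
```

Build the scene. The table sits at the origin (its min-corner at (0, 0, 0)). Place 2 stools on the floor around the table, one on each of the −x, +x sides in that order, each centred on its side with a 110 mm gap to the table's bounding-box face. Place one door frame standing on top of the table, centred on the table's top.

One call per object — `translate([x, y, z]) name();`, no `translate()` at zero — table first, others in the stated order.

table();
translate([-450, 287, 0]) stool();
translate([1374, 287, 0]) stool();
translate([103, 345, 686]) door_frame();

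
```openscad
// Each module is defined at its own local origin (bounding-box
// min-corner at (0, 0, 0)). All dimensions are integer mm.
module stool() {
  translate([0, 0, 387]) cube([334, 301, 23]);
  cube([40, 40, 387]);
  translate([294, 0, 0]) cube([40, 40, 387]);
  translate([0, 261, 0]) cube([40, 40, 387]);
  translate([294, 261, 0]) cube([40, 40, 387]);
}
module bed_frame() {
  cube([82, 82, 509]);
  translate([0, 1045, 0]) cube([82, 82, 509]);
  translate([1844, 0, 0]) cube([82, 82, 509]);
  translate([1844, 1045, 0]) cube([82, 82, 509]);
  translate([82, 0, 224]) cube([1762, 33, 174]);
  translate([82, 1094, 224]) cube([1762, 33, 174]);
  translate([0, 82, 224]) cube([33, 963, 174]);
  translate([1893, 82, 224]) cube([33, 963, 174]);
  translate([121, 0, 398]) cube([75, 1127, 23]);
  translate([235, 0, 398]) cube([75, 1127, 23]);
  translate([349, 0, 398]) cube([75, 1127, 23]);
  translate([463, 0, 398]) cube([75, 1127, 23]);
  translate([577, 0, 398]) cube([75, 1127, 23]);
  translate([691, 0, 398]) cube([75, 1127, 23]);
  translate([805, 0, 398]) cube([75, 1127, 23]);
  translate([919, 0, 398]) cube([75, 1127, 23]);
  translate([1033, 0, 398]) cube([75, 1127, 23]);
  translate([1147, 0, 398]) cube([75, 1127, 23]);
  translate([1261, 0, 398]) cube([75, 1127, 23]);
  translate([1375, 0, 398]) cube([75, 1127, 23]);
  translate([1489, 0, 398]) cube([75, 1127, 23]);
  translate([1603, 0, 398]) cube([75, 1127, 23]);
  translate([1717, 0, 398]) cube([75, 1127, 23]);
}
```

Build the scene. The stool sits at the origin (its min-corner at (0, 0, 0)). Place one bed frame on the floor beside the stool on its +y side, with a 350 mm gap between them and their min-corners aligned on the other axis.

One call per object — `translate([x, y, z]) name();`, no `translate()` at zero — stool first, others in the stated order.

stool();
translate([0, 651, 0]) bed_frame();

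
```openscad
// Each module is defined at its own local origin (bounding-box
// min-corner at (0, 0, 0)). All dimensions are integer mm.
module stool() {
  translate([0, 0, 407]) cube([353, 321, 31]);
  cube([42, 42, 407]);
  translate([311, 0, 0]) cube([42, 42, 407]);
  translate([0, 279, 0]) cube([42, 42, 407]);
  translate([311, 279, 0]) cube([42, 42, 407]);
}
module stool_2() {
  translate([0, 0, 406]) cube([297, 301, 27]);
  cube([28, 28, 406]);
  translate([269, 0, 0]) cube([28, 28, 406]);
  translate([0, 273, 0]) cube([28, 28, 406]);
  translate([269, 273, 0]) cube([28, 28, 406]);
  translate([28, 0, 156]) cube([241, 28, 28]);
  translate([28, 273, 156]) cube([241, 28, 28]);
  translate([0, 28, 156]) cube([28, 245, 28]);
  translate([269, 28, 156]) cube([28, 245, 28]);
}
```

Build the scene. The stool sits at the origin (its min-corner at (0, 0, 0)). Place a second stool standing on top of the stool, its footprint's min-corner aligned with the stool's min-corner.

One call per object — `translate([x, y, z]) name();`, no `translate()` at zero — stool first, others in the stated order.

stool();
translate([0, 0, 438]) stool_2();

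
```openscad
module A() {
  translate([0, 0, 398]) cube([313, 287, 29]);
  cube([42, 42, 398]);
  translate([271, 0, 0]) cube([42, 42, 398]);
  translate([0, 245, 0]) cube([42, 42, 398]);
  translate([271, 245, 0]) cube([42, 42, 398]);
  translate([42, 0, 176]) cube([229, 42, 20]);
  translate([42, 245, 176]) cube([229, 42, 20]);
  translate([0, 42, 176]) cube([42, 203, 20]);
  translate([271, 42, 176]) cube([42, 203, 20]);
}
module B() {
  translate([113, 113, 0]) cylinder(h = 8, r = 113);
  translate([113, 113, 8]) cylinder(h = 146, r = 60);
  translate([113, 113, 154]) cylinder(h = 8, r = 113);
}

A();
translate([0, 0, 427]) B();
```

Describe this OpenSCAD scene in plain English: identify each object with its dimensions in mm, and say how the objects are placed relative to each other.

A is a four-legged stool. The seat is a 313×287×29 mm slab whose top surface is at z = 427 mm; four square legs, each 42×42 mm in cross-section, run from the floor (z = 0) to the underside of the seat, each flush with a corner of the seat. Four stretchers, 42 mm wide and 20 mm tall, connect adjacent legs with their undersides at z = 176 mm, each running between the inner faces of the legs it joins and aligned with the legs' outer faces on the other axis.

B is a spool: two coaxial disc flanges of radius 113 mm and thickness 8 mm, joined by a core cylinder of radius 60 mm and height 146 mm. The lower flange rests on z = 0 and the three cylinders share a vertical axis.

The spool is on top of the stool.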